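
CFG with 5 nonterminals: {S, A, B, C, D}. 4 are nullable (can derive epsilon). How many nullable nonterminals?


Nonterminals: {S, A, B, C, D}
A nonterminal is nullable if it can derive epsilon
Counting nullable nonterminals: 4
Total nullable = 4

4


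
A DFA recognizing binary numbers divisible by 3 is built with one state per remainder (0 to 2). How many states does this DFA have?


Divisibility by 3 is tracked via the remainder mod 3: 0, 1, ..., 2
The construction assigns one state to each remainder
Number of remainders = 3

3


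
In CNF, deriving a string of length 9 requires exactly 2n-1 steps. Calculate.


Chomsky Normal Form derivation:
String length n = 9
Each step either:
  - Splits a nonterminal into two (n-1 such steps)
  - Converts a nonterminal to terminal (n such steps)
Total = (n-1) + n = 2n - 1
= 2(9) - 1
= 18 - 1
= 17

17


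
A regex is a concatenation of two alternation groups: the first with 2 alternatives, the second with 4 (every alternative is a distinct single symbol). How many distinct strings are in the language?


First group: 2 alternatives
Second group: 4 alternatives
Concatenation: each choice from group 1 pairs with each from group 2
Total = 2 x 4 = 8

8


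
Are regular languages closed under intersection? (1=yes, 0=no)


Regular languages are closed under:
- Union (DFA product construction)
- Intersection (DFA product construction)
- Complement (swap accept/reject states)
- Concatenation (NFA construction)
- Kleene star (NFA construction)
intersection is in this list
Therefore: closed

1


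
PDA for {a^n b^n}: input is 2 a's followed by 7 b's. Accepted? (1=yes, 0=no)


Language requires equal numbers of a's and b's
PDA pushes for each 'a', pops for each 'b'
Number of a's = 2
Number of b's = 7
2 != 7 -> Reject

0


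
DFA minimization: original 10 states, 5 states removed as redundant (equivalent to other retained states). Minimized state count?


Original DFA: 10 states
Redundant states removed: 5
Minimized states = original - removed
= 10 - 5
= 5

5


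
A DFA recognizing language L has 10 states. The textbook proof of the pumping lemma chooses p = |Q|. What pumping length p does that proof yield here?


Pumping lemma for regular languages (standard proof):
Take p = |Q|, the number of DFA states.
Any string of length >= |Q| passes through |Q|+1 states while reading its first |Q| symbols,
so by pigeonhole some state repeats, giving the loop that can be pumped.
Here |Q| = 10
Therefore the proof uses p = 10

10


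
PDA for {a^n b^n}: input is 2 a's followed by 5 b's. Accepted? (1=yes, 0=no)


Language requires equal numbers of a's and b's
PDA pushes for each 'a', pops for each 'b'
Number of a's = 2
Number of b's = 5
2 != 5 -> Reject

0


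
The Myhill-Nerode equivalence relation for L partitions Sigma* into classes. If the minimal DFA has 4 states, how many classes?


Myhill-Nerode theorem:
Number of equivalence classes = number of states in minimal DFA
Minimal DFA states = 4
Therefore equivalence classes = 4

4


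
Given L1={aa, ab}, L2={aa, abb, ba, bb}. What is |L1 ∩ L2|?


L1 = {aa, ab}
L2 = {aa, abb, ba, bb}
Checking each string in L1 against L2:
  'aa': in L2? Yes
  'ab': in L2? No
Intersection = {aa}
|L1 ∩ L2| = 1

1


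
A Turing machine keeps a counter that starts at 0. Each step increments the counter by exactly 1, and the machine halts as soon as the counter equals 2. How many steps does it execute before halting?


Counter starts at 0. Counting sequence:
  Step 1: counter = 1
  Step 2: counter = 2
Counter reached 2 -> halt
Total steps = 2

2


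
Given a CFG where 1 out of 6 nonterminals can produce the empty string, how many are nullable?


Nonterminals: {S, A, B, C, D, E}
A nonterminal is nullable if it can derive epsilon
Counting nullable nonterminals: 1
Total nullable = 1

1


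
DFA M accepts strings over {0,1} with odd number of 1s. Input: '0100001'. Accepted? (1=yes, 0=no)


DFA has 2 states: q_even (start, accept=no) and q_odd
Processing string '0100001' character by character:
  Position 0: read '0', 1-count=0 -> q_even (no change)
  Position 1: read '1', 1-count=1 -> q_odd
  Position 2: read '0', 1-count=1 -> q_odd (no change)
  Position 3: read '0', 1-count=1 -> q_odd (no change)
  Position 4: read '0', 1-count=1 -> q_odd (no change)
  Position 5: read '0', 1-count=1 -> q_odd (no change)
  Position 6: read '1', 1-count=2 -> q_even
Final state: q_even, total 1s = 2 (even); the DFA requires an odd count -> reject

0


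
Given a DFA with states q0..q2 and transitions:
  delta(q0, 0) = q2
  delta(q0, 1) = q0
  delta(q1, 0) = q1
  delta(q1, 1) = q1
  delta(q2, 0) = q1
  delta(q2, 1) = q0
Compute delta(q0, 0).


Looking up transition function:
delta(q0, 0) in the table
Row: q0, Column: 0
Result: q2

q2


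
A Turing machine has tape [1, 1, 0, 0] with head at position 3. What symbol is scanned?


Tape: [1, 1, 0, 0]
Positions: 0 1 2 3
Values:    1 1 0 0
Head at position 3
tape[3] = 0

0


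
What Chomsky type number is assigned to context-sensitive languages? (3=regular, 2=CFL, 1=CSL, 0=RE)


Chomsky hierarchy levels:
  Type 3: Regular (DFA/NFA/regex)
  Type 2: Context-free (PDA)
  Type 1: Context-sensitive
  Type 0: Recursively enumerable (TM)
'context-sensitive' corresponds to Type 1

1


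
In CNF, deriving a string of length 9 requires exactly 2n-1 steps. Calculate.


Chomsky Normal Form derivation:
String length n = 9
Each step either:
  - Splits a nonterminal into two (n-1 such steps)
  - Converts a nonterminal to terminal (n such steps)
Total = (n-1) + n = 2n - 1
= 2(9) - 1
= 18 - 1
= 17

17


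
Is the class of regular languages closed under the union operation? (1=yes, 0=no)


Regular languages are closed under:
- Union (DFA product construction)
- Intersection (DFA product construction)
- Complement (swap accept/reject states)
- Concatenation (NFA construction)
- Kleene star (NFA construction)
union is in this list
Therefore: closed

1


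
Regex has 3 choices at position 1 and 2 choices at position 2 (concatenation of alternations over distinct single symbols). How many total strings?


First group: 3 alternatives
Second group: 2 alternatives
Concatenation: each choice from group 1 pairs with each from group 2
Total = 3 x 2 = 6

6


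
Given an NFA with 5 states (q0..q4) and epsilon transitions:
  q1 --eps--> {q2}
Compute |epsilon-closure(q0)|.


Starting from q0
Initialize closure = {q0}
q0 has no outgoing epsilon transitions -> nothing to add
Final closure: {q0}
Size = 1

1


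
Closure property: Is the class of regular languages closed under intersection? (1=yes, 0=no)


Regular languages are closed under all standard operations:
- Union: Yes (product construction)
- Intersection: Yes (product construction)
- Complement: Yes (swap accept/reject)
- Concatenation: Yes (NFA construction)
Operation: intersection -> Closed

1


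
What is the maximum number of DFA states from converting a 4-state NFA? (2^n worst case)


NFA has 4 states
Subset construction: each DFA state = subset of NFA states
Maximum subsets = 2^4
2^4 = 16

16


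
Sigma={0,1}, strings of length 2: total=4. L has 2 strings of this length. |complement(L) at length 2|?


Alphabet: {0,1}
String length: 2
Total strings of length 2 = 2^2 = 4
Strings in L = 2
Complement = total - |L|
= 4 - 2
= 2

2


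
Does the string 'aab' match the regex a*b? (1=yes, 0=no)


Pattern: a*b
String: 'aab'
Pattern requires: zero or more 'a's followed by exactly one 'b'
Found 2 leading 'a's
Remaining: 'b'
Remaining is exactly 'b' -> match
Result: 1

1


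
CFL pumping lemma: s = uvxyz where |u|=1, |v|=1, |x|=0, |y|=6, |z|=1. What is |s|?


|s| = |u| + |v| + |x| + |y| + |z|
= 1 + 1 + 0 + 6 + 1
= 2 + 0 + 7
= 2 + 7
= 9

9


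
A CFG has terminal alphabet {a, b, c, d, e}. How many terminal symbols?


Terminal symbols: a, b, c, d, e
Counting each: a (#1), b (#2), c (#3), d (#4), e (#5)
Total = 5

5


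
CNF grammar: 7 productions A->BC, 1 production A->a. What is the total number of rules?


CNF allows two rule forms:
  A -> BC (binary): 7 rules
  A -> a (terminal): 1 rule
Total = 7 + 1 = 8

8


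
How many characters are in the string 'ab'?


String: 'ab'
Counting characters:
  'a' appears 1 time(s)
  'b' appears 1 time(s)
Total length = 1 + 1 = 2

2


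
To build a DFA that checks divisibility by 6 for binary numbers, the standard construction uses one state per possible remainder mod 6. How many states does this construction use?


Divisibility by 6 is tracked via the remainder mod 6: 0, 1, ..., 5
The construction assigns one state to each remainder
Number of remainders = 6

6


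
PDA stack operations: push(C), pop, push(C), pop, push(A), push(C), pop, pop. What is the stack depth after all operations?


Tracing stack operations:
  push(C) -> stack = [C], depth=1
  pop -> removed C, stack = [], depth=0
  push(C) -> stack = [C], depth=1
  pop -> removed C, stack = [], depth=0
  push(A) -> stack = [A], depth=1
  push(C) -> stack = [A,C], depth=2
  pop -> removed C, stack = [A], depth=1
  pop -> removed A, stack = [], depth=0
Final depth = 0

0


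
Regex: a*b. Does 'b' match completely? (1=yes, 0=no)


Pattern: a*b
String: 'b'
Pattern requires: zero or more 'a's followed by exactly one 'b'
Found 0 leading 'a's
Remaining: 'b'
Remaining is exactly 'b' -> match
Result: 1

1


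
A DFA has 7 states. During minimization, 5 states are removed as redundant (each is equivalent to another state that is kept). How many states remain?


Original DFA: 7 states
Redundant states removed: 5
Minimized states = original - removed
= 7 - 5
= 2

2


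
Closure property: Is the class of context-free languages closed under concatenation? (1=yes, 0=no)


CFL closure properties:
  Closed under: union, concatenation, Kleene star
  NOT closed under: intersection, complement
Operation 'concatenation' is in closed list -> Yes (closed)

1


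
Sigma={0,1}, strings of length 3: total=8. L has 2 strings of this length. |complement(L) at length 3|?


Alphabet: {0,1}
String length: 3
Total strings of length 3 = 2^3 = 8
Strings in L = 2
Complement = total - |L|
= 8 - 2
= 6

6


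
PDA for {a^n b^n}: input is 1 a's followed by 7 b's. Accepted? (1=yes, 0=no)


Language requires equal numbers of a's and b's
PDA pushes for each 'a', pops for each 'b'
Number of a's = 1
Number of b's = 7
1 != 7 -> Reject

0


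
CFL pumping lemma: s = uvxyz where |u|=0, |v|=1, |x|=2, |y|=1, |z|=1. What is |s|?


|s| = |u| + |v| + |x| + |y| + |z|
= 0 + 1 + 2 + 1 + 1
= 1 + 2 + 2
= 3 + 2
= 5

5


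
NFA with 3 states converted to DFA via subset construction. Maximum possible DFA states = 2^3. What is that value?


NFA has 3 states
Subset construction: each DFA state = subset of NFA states
Maximum subsets = 2^3
2^3 = 8

8


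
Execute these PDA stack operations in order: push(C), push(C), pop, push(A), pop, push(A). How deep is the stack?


Tracing stack operations:
  push(C) -> stack = [C], depth=1
  push(C) -> stack = [C,C], depth=2
  pop -> removed C, stack = [C], depth=1
  push(A) -> stack = [C,A], depth=2
  pop -> removed A, stack = [C], depth=1
  push(A) -> stack = [C,A], depth=2
Final depth = 2

2


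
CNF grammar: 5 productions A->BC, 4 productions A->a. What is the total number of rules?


CNF allows two rule forms:
  A -> BC (binary): 5 rules
  A -> a (terminal): 4 rules
Total = 5 + 4 = 9

9


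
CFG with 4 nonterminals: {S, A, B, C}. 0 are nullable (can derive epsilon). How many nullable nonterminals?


Nonterminals: {S, A, B, C}
A nonterminal is nullable if it can derive epsilon
Counting nullable nonterminals: 0
Total nullable = 0

0


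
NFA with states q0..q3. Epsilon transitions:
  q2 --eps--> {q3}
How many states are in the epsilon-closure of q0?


Starting from q0
Initialize closure = {q0}
q0 has no outgoing epsilon transitions -> nothing to add
Final closure: {q0}
Size = 1

1


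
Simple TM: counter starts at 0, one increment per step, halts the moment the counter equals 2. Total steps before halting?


Counter starts at 0. Counting sequence:
  Step 1: counter = 1
  Step 2: counter = 2
Counter reached 2 -> halt
Total steps = 2

2


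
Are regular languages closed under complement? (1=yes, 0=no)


Regular languages are closed under:
- Union (DFA product construction)
- Intersection (DFA product construction)
- Complement (swap accept/reject states)
- Concatenation (NFA construction)
- Kleene star (NFA construction)
complement is in this list
Therefore: closed

1


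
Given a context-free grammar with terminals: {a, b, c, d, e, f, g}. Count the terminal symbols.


Terminal symbols: a, b, c, d, e, f, g
Counting each: a (#1), b (#2), c (#3), d (#4), e (#5), f (#6), g (#7)
Total = 7

7


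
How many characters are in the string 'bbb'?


String: 'bbb'
Counting characters:
  'b' appears 3 time(s)
Total length = 0 + 3 = 3

3


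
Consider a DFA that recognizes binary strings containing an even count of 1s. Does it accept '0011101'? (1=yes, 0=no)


DFA has 2 states: q_even (start, accept=yes) and q_odd
Processing string '0011101' character by character:
  Position 0: read '0', 1-count=0 -> q_even (no change)
  Position 1: read '0', 1-count=0 -> q_even (no change)
  Position 2: read '1', 1-count=1 -> q_odd
  Position 3: read '1', 1-count=2 -> q_even
  Position 4: read '1', 1-count=3 -> q_odd
  Position 5: read '0', 1-count=3 -> q_odd (no change)
  Position 6: read '1', 1-count=4 -> q_even
Final state: q_even, total 1s = 4 (even); the DFA requires an even count -> accept

1


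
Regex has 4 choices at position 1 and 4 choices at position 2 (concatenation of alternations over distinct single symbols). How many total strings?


First group: 4 alternatives
Second group: 4 alternatives
Concatenation: each choice from group 1 pairs with each from group 2
Total = 4 x 4 = 16

16


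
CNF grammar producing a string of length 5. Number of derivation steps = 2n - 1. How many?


Chomsky Normal Form derivation:
String length n = 5
Each step either:
  - Splits a nonterminal into two (n-1 such steps)
  - Converts a nonterminal to terminal (n such steps)
Total = (n-1) + n = 2n - 1
= 2(5) - 1
= 10 - 1
= 9

9


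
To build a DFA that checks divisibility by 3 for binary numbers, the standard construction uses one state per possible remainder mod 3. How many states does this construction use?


Divisibility by 3 is tracked via the remainder mod 3: 0, 1, ..., 2
The construction assigns one state to each remainder
Number of remainders = 3

3


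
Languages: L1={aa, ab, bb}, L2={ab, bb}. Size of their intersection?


L1 = {aa, ab, bb}
L2 = {ab, bb}
Checking each string in L1 against L2:
  'aa': in L2? No
  'ab': in L2? Yes
  'bb': in L2? Yes
Intersection = {ab, bb}
|L1 ∩ L2| = 2

2


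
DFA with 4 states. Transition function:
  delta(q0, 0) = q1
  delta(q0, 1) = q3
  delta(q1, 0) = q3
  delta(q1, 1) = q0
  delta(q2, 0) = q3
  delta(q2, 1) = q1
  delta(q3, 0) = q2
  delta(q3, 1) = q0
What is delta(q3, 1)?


Looking up transition function:
delta(q3, 1) in the table
Row: q3, Column: 1
Result: q0

q0


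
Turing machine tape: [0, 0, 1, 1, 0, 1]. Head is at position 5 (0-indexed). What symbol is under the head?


Tape: [0, 0, 1, 1, 0, 1]
Positions: 0 1 2 3 4 5
Values:    0 0 1 1 0 1
Head at position 5
tape[5] = 1

1


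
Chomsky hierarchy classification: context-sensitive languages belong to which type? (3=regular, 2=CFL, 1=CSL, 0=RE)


Chomsky hierarchy levels:
  Type 3: Regular (DFA/NFA/regex)
  Type 2: Context-free (PDA)
  Type 1: Context-sensitive
  Type 0: Recursively enumerable (TM)
'context-sensitive' corresponds to Type 1

1


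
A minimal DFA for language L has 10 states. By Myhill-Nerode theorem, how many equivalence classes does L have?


Myhill-Nerode theorem:
Number of equivalence classes = number of states in minimal DFA
Minimal DFA states = 10
Therefore equivalence classes = 10

10


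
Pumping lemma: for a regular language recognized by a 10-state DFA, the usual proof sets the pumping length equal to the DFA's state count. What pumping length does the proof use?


Pumping lemma for regular languages (standard proof):
Take p = |Q|, the number of DFA states.
Any string of length >= |Q| passes through |Q|+1 states while reading its first |Q| symbols,
so by pigeonhole some state repeats, giving the loop that can be pumped.
Here |Q| = 10
Therefore the proof uses p = 10

10


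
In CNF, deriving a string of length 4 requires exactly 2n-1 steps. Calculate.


Chomsky Normal Form derivation:
String length n = 4
Each step either:
  - Splits a nonterminal into two (n-1 such steps)
  - Converts a nonterminal to terminal (n such steps)
Total = (n-1) + n = 2n - 1
= 2(4) - 1
= 8 - 1
= 7

7


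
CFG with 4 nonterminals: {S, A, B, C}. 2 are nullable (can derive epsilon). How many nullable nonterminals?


Nonterminals: {S, A, B, C}
A nonterminal is nullable if it can derive epsilon
Counting nullable nonterminals: 2
Total nullable = 2

2


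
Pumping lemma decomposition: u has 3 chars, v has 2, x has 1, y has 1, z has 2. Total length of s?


|s| = |u| + |v| + |x| + |y| + |z|
= 3 + 2 + 1 + 1 + 2
= 5 + 1 + 3
= 6 + 3
= 9

9


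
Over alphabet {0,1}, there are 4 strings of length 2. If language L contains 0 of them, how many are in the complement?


Alphabet: {0,1}
String length: 2
Total strings of length 2 = 2^2 = 4
Strings in L = 0
Complement = total - |L|
= 4 - 0
= 4

4


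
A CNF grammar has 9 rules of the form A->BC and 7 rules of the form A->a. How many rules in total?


CNF allows two rule forms:
  A -> BC (binary): 9 rules
  A -> a (terminal): 7 rules
Total = 9 + 7 = 16

16


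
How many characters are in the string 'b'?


String: 'b'
Counting characters:
  'b' appears 1 time(s)
Total length = 0 + 1 = 1

1


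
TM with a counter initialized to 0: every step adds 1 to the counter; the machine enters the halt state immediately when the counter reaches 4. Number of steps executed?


Counter starts at 0. Counting sequence:
  Step 1: counter = 1
  Step 2: counter = 2
  Step 3: counter = 3
  Step 4: counter = 4
Counter reached 4 -> halt
Total steps = 4

4


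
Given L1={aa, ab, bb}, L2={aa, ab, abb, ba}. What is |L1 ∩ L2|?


L1 = {aa, ab, bb}
L2 = {aa, ab, abb, ba}
Checking each string in L1 against L2:
  'aa': in L2? Yes
  'ab': in L2? Yes
  'bb': in L2? No
Intersection = {aa, ab}
|L1 ∩ L2| = 2

2


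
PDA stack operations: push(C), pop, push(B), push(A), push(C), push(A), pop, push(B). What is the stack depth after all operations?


Tracing stack operations:
  push(C) -> stack = [C], depth=1
  pop -> removed C, stack = [], depth=0
  push(B) -> stack = [B], depth=1
  push(A) -> stack = [B,A], depth=2
  push(C) -> stack = [B,A,C], depth=3
  push(A) -> stack = [B,A,C,A], depth=4
  pop -> removed A, stack = [B,A,C], depth=3
  push(B) -> stack = [B,A,C,B], depth=4
Final depth = 4

4


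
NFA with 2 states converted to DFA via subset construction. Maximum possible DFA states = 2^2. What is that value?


NFA has 2 states
Subset construction: each DFA state = subset of NFA states
Maximum subsets = 2^2
2^2 = 4

4


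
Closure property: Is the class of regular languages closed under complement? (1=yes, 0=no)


Regular languages are closed under all standard operations:
- Union: Yes (product construction)
- Intersection: Yes (product construction)
- Complement: Yes (swap accept/reject)
- Concatenation: Yes (NFA construction)
Operation: complement -> Closed

1


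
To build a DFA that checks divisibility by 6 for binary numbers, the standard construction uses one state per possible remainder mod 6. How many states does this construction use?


Divisibility by 6 is tracked via the remainder mod 6: 0, 1, ..., 5
The construction assigns one state to each remainder
Number of remainders = 6

6


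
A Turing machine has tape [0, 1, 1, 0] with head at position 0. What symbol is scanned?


Tape: [0, 1, 1, 0]
Positions: 0 1 2 3
Values:    0 1 1 0
Head at position 0
tape[0] = 0

0


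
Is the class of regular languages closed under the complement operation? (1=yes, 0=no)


Regular languages are closed under:
- Union (DFA product construction)
- Intersection (DFA product construction)
- Complement (swap accept/reject states)
- Concatenation (NFA construction)
- Kleene star (NFA construction)
complement is in this list
Therefore: closed

1


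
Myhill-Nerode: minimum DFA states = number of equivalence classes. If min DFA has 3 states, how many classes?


Myhill-Nerode theorem:
Number of equivalence classes = number of states in minimal DFA
Minimal DFA states = 3
Therefore equivalence classes = 3

3


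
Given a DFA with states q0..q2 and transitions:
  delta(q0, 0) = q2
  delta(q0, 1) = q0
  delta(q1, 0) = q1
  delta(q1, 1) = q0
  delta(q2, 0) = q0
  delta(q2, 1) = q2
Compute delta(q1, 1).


Looking up transition function:
delta(q1, 1) in the table
Row: q1, Column: 1
Result: q0

q0


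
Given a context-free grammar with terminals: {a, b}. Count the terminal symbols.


Terminal symbols: a, b
Counting each: a (#1), b (#2)
Total = 2

2


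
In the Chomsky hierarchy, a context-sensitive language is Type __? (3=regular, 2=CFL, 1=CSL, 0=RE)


Chomsky hierarchy levels:
  Type 3: Regular (DFA/NFA/regex)
  Type 2: Context-free (PDA)
  Type 1: Context-sensitive
  Type 0: Recursively enumerable (TM)
'context-sensitive' corresponds to Type 1

1


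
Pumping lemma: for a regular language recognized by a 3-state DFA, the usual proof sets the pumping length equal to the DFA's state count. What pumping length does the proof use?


Pumping lemma for regular languages (standard proof):
Take p = |Q|, the number of DFA states.
Any string of length >= |Q| passes through |Q|+1 states while reading its first |Q| symbols,
so by pigeonhole some state repeats, giving the loop that can be pumped.
Here |Q| = 3
Therefore the proof uses p = 3

3


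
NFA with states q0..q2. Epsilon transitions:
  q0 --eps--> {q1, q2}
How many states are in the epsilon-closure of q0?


Starting from q0
Initialize closure = {q0}
Follow epsilon from q0 -> add q1
Follow epsilon from q0 -> add q2
Final closure: {q0, q1, q2}
Size = 3

3


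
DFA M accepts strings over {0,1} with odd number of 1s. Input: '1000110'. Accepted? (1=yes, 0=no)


DFA has 2 states: q_even (start, accept=no) and q_odd
Processing string '1000110' character by character:
  Position 0: read '1', 1-count=1 -> q_odd
  Position 1: read '0', 1-count=1 -> q_odd (no change)
  Position 2: read '0', 1-count=1 -> q_odd (no change)
  Position 3: read '0', 1-count=1 -> q_odd (no change)
  Position 4: read '1', 1-count=2 -> q_even
  Position 5: read '1', 1-count=3 -> q_odd
  Position 6: read '0', 1-count=3 -> q_odd (no change)
Final state: q_odd, total 1s = 3 (odd); the DFA requires an odd count -> accept

1


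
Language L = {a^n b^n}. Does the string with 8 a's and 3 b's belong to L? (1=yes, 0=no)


Language requires equal numbers of a's and b's
PDA pushes for each 'a', pops for each 'b'
Number of a's = 8
Number of b's = 3
8 != 3 -> Reject

0


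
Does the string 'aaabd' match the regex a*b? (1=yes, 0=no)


Pattern: a*b
String: 'aaabd'
Pattern requires: zero or more 'a's followed by exactly one 'b'
Found 3 leading 'a's
Remaining: 'bd'
Remaining is not 'b' -> no match
Result: 0

0


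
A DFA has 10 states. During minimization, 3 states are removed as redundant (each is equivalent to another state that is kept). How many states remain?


Original DFA: 10 states
Redundant states removed: 3
Minimized states = original - removed
= 10 - 3
= 7

7


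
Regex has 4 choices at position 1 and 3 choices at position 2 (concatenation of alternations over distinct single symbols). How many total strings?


First group: 4 alternatives
Second group: 3 alternatives
Concatenation: each choice from group 1 pairs with each from group 2
Total = 4 x 3 = 12

12


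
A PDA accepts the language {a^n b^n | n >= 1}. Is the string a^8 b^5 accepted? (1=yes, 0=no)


Language requires equal numbers of a's and b's
PDA pushes for each 'a', pops for each 'b'
Number of a's = 8
Number of b's = 5
8 != 5 -> Reject

0


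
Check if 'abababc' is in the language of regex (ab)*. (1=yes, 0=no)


Pattern: (ab)*
String: 'abababc'
Pattern requires: zero or more repetitions of 'ab'
Length 7 is odd -> cannot be (ab)* -> no match
Result: 0

0


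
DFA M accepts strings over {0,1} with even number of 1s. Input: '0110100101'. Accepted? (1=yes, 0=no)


DFA has 2 states: q_even (start, accept=yes) and q_odd
Processing string '0110100101' character by character:
  Position 0: read '0', 1-count=0 -> q_even (no change)
  Position 1: read '1', 1-count=1 -> q_odd
  Position 2: read '1', 1-count=2 -> q_even
  Position 3: read '0', 1-count=2 -> q_even (no change)
  Position 4: read '1', 1-count=3 -> q_odd
  Position 5: read '0', 1-count=3 -> q_odd (no change)
  Position 6: read '0', 1-count=3 -> q_odd (no change)
  Position 7: read '1', 1-count=4 -> q_even
  Position 8: read '0', 1-count=4 -> q_even (no change)
  Position 9: read '1', 1-count=5 -> q_odd
Final state: q_odd, total 1s = 5 (odd); the DFA requires an even count -> reject

0


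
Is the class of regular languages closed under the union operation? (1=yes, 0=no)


Regular languages are closed under:
- Union (DFA product construction)
- Intersection (DFA product construction)
- Complement (swap accept/reject states)
- Concatenation (NFA construction)
- Kleene star (NFA construction)
union is in this list
Therefore: closed

1


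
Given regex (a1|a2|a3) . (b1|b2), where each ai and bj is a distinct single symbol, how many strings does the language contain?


First group: 3 alternatives
Second group: 2 alternatives
Concatenation: each choice from group 1 pairs with each from group 2
Total = 3 x 2 = 6

6


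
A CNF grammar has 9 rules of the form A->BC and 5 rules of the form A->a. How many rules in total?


CNF allows two rule forms:
  A -> BC (binary): 9 rules
  A -> a (terminal): 5 rules
Total = 9 + 5 = 14

14


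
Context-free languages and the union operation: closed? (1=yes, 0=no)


CFL closure properties:
  Closed under: union, concatenation, Kleene star
  NOT closed under: intersection, complement
Operation 'union' is in closed list -> Yes (closed)

1


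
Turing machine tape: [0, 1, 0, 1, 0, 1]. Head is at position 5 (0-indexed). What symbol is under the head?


Tape: [0, 1, 0, 1, 0, 1]
Positions: 0 1 2 3 4 5
Values:    0 1 0 1 0 1
Head at position 5
tape[5] = 1

1


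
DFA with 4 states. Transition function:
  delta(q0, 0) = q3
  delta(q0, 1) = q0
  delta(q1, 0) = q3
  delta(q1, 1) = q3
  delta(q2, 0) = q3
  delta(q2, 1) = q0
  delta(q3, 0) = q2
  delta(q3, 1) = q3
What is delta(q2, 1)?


Looking up transition function:
delta(q2, 1) in the table
Row: q2, Column: 1
Result: q0

q0


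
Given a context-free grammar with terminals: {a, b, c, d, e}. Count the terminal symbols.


Terminal symbols: a, b, c, d, e
Counting each: a (#1), b (#2), c (#3), d (#4), e (#5)
Total = 5

5


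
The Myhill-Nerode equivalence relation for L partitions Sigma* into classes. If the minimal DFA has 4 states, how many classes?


Myhill-Nerode theorem:
Number of equivalence classes = number of states in minimal DFA
Minimal DFA states = 4
Therefore equivalence classes = 4

4


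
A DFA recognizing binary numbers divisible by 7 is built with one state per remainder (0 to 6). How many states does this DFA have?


Divisibility by 7 is tracked via the remainder mod 7: 0, 1, ..., 6
The construction assigns one state to each remainder
Number of remainders = 7

7


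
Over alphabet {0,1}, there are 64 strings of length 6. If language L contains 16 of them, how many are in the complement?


Alphabet: {0,1}
String length: 6
Total strings of length 6 = 2^6 = 64
Strings in L = 16
Complement = total - |L|
= 64 - 16
= 48

48


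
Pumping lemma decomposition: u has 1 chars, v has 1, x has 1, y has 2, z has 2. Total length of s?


|s| = |u| + |v| + |x| + |y| + |z|
= 1 + 1 + 1 + 2 + 2
= 2 + 1 + 4
= 3 + 4
= 7

7


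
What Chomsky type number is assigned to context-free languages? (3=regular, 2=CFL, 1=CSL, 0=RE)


Chomsky hierarchy levels:
  Type 3: Regular (DFA/NFA/regex)
  Type 2: Context-free (PDA)
  Type 1: Context-sensitive
  Type 0: Recursively enumerable (TM)
'context-free' corresponds to Type 2

2


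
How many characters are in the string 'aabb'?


String: 'aabb'
Counting characters:
  'a' appears 2 time(s)
  'b' appears 2 time(s)
Total length = 2 + 2 = 4

4


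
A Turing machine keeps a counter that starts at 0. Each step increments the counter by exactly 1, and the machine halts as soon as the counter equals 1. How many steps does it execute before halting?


Counter starts at 0. Counting sequence:
  Step 1: counter = 1
Counter reached 1 -> halt
Total steps = 1

1


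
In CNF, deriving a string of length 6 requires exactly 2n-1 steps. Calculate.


Chomsky Normal Form derivation:
String length n = 6
Each step either:
  - Splits a nonterminal into two (n-1 such steps)
  - Converts a nonterminal to terminal (n such steps)
Total = (n-1) + n = 2n - 1
= 2(6) - 1
= 12 - 1
= 11

11


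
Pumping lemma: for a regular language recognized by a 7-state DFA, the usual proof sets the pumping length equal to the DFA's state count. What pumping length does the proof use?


Pumping lemma for regular languages (standard proof):
Take p = |Q|, the number of DFA states.
Any string of length >= |Q| passes through |Q|+1 states while reading its first |Q| symbols,
so by pigeonhole some state repeats, giving the loop that can be pumped.
Here |Q| = 7
Therefore the proof uses p = 7

7


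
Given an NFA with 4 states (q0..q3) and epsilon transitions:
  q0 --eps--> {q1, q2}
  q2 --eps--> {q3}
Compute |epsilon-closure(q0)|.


Starting from q0
Initialize closure = {q0}
Follow epsilon from q0 -> add q1
Follow epsilon from q0 -> add q2
Follow epsilon from q2 -> add q3
Final closure: {q0, q1, q2, q3}
Size = 4

4


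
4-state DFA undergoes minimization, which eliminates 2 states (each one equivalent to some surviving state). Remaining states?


Original DFA: 4 states
Redundant states removed: 2
Minimized states = original - removed
= 4 - 2
= 2

2


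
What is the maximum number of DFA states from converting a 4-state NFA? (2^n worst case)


NFA has 4 states
Subset construction: each DFA state = subset of NFA states
Maximum subsets = 2^4
2^4 = 16

16


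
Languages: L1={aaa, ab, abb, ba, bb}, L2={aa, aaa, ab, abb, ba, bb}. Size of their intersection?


L1 = {aaa, ab, abb, ba, bb}
L2 = {aa, aaa, ab, abb, ba, bb}
Checking each string in L1 against L2:
  'aaa': in L2? Yes
  'ab': in L2? Yes
  'abb': in L2? Yes
  'ba': in L2? Yes
  'bb': in L2? Yes
Intersection = {aaa, ab, abb, ba, bb}
|L1 ∩ L2| = 5

5


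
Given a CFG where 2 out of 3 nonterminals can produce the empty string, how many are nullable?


Nonterminals: {S, A, B}
A nonterminal is nullable if it can derive epsilon
Counting nullable nonterminals: 2
Total nullable = 2

2


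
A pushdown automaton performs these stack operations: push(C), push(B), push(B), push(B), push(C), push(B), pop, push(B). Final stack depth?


Tracing stack operations:
  push(C) -> stack = [C], depth=1
  push(B) -> stack = [C,B], depth=2
  push(B) -> stack = [C,B,B], depth=3
  push(B) -> stack = [C,B,B,B], depth=4
  push(C) -> stack = [C,B,B,B,C], depth=5
  push(B) -> stack = [C,B,B,B,C,B], depth=6
  pop -> removed B, stack = [C,B,B,B,C], depth=5
  push(B) -> stack = [C,B,B,B,C,B], depth=6
Final depth = 6

6


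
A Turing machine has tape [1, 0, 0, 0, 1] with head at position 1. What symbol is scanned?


Tape: [1, 0, 0, 0, 1]
Positions: 0 1 2 3 4
Values:    1 0 0 0 1
Head at position 1
tape[1] = 0

0


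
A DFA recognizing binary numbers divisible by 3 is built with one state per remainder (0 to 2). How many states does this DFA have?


Divisibility by 3 is tracked via the remainder mod 3: 0, 1, ..., 2
The construction assigns one state to each remainder
Number of remainders = 3

3


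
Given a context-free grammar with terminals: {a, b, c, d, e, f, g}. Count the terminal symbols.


Terminal symbols: a, b, c, d, e, f, g
Counting each: a (#1), b (#2), c (#3), d (#4), e (#5), f (#6), g (#7)
Total = 7

7


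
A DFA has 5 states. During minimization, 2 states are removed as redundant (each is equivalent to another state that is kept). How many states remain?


Original DFA: 5 states
Redundant states removed: 2
Minimized states = original - removed
= 5 - 2
= 3

3


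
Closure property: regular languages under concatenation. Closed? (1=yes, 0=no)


Regular languages are closed under:
- Union (DFA product construction)
- Intersection (DFA product construction)
- Complement (swap accept/reject states)
- Concatenation (NFA construction)
- Kleene star (NFA construction)
concatenation is in this list
Therefore: closed

1


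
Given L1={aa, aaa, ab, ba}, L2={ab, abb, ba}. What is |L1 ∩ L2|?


L1 = {aa, aaa, ab, ba}
L2 = {ab, abb, ba}
Checking each string in L1 against L2:
  'aa': in L2? No
  'aaa': in L2? No
  'ab': in L2? Yes
  'ba': in L2? Yes
Intersection = {ab, ba}
|L1 ∩ L2| = 2

2


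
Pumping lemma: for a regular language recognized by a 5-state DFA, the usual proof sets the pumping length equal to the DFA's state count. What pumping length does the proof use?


Pumping lemma for regular languages (standard proof):
Take p = |Q|, the number of DFA states.
Any string of length >= |Q| passes through |Q|+1 states while reading its first |Q| symbols,
so by pigeonhole some state repeats, giving the loop that can be pumped.
Here |Q| = 5
Therefore the proof uses p = 5

5


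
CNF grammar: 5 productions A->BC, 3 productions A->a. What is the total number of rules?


CNF allows two rule forms:
  A -> BC (binary): 5 rules
  A -> a (terminal): 3 rules
Total = 5 + 3 = 8

8


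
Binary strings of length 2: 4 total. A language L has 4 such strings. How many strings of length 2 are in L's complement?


Alphabet: {0,1}
String length: 2
Total strings of length 2 = 2^2 = 4
Strings in L = 4
Complement = total - |L|
= 4 - 4
= 0

0


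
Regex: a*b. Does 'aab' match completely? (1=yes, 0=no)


Pattern: a*b
String: 'aab'
Pattern requires: zero or more 'a's followed by exactly one 'b'
Found 2 leading 'a's
Remaining: 'b'
Remaining is exactly 'b' -> match
Result: 1

1


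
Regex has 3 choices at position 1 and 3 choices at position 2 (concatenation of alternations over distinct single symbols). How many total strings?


First group: 3 alternatives
Second group: 3 alternatives
Concatenation: each choice from group 1 pairs with each from group 2
Total = 3 x 3 = 9

9


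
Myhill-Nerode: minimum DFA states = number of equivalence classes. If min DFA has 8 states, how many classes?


Myhill-Nerode theorem:
Number of equivalence classes = number of states in minimal DFA
Minimal DFA states = 8
Therefore equivalence classes = 8

8


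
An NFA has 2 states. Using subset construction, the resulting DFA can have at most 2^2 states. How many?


NFA has 2 states
Subset construction: each DFA state = subset of NFA states
Maximum subsets = 2^2
2^2 = 4

4


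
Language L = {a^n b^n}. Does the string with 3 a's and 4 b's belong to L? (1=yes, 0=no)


Language requires equal numbers of a's and b's
PDA pushes for each 'a', pops for each 'b'
Number of a's = 3
Number of b's = 4
3 != 4 -> Reject

0


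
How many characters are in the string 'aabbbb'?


String: 'aabbbb'
Counting characters:
  'a' appears 2 time(s)
  'b' appears 4 time(s)
Total length = 2 + 4 = 6

6


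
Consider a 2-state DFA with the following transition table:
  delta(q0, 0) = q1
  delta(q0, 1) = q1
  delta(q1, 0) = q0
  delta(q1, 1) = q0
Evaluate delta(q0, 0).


Looking up transition function:
delta(q0, 0) in the table
Row: q0, Column: 0
Result: q1

q1


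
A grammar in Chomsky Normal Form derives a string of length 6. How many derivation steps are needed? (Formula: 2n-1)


Chomsky Normal Form derivation:
String length n = 6
Each step either:
  - Splits a nonterminal into two (n-1 such steps)
  - Converts a nonterminal to terminal (n such steps)
Total = (n-1) + n = 2n - 1
= 2(6) - 1
= 12 - 1
= 11

11


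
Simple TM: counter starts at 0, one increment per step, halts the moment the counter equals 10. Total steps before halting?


Counter starts at 0. Counting sequence:
  Step 1: counter = 1
  Step 2: counter = 2
  Step 3: counter = 3
  Step 4: counter = 4
  Step 5: counter = 5
  Step 6: counter = 6
  ...
  Step 10: counter = 10
Counter reached 10 -> halt
Total steps = 10

10


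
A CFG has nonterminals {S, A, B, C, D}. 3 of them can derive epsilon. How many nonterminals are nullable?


Nonterminals: {S, A, B, C, D}
A nonterminal is nullable if it can derive epsilon
Counting nullable nonterminals: 3
Total nullable = 3

3


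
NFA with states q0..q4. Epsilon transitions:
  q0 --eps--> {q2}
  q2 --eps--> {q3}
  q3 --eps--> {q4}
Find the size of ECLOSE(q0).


Starting from q0
Initialize closure = {q0}
Follow epsilon from q0 -> add q2
Follow epsilon from q2 -> add q3
Follow epsilon from q3 -> add q4
Final closure: {q0, q2, q3, q4}
Size = 4

4


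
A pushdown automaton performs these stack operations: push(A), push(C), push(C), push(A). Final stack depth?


Tracing stack operations:
  push(A) -> stack = [A], depth=1
  push(C) -> stack = [A,C], depth=2
  push(C) -> stack = [A,C,C], depth=3
  push(A) -> stack = [A,C,C,A], depth=4
Final depth = 4

4


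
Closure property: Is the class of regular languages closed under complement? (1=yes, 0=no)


Regular languages are closed under all standard operations:
- Union: Yes (product construction)
- Intersection: Yes (product construction)
- Complement: Yes (swap accept/reject)
- Concatenation: Yes (NFA construction)
Operation: complement -> Closed

1


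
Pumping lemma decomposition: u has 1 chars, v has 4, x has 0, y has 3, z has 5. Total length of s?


|s| = |u| + |v| + |x| + |y| + |z|
= 1 + 4 + 0 + 3 + 5
= 5 + 0 + 8
= 5 + 8
= 13

13


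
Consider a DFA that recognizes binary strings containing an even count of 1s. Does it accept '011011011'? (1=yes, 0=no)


DFA has 2 states: q_even (start, accept=yes) and q_odd
Processing string '011011011' character by character:
  Position 0: read '0', 1-count=0 -> q_even (no change)
  Position 1: read '1', 1-count=1 -> q_odd
  Position 2: read '1', 1-count=2 -> q_even
  Position 3: read '0', 1-count=2 -> q_even (no change)
  Position 4: read '1', 1-count=3 -> q_odd
  Position 5: read '1', 1-count=4 -> q_even
  Position 6: read '0', 1-count=4 -> q_even (no change)
  Position 7: read '1', 1-count=5 -> q_odd
  Position 8: read '1', 1-count=6 -> q_even
Final state: q_even, total 1s = 6 (even); the DFA requires an even count -> accept

1


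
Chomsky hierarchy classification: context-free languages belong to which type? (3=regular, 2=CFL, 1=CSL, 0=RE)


Chomsky hierarchy levels:
  Type 3: Regular (DFA/NFA/regex)
  Type 2: Context-free (PDA)
  Type 1: Context-sensitive
  Type 0: Recursively enumerable (TM)
'context-free' corresponds to Type 2

2


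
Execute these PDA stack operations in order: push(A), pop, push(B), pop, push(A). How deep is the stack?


Tracing stack operations:
  push(A) -> stack = [A], depth=1
  pop -> removed A, stack = [], depth=0
  push(B) -> stack = [B], depth=1
  pop -> removed B, stack = [], depth=0
  push(A) -> stack = [A], depth=1
Final depth = 1

1


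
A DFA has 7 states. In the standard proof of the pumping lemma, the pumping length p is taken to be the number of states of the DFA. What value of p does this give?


Pumping lemma for regular languages (standard proof):
Take p = |Q|, the number of DFA states.
Any string of length >= |Q| passes through |Q|+1 states while reading its first |Q| symbols,
so by pigeonhole some state repeats, giving the loop that can be pumped.
Here |Q| = 7
Therefore the proof uses p = 7

7
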